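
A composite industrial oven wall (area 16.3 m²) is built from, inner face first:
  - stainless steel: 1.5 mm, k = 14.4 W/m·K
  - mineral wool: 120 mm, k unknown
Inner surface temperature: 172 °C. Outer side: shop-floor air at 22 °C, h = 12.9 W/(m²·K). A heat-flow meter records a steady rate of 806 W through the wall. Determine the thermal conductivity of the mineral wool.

k ≈ 0.0406 W/(m·K)

Using the resistance-network approach (series):
R_stainless steel = L/(kA) = 0.0015/(14.4×16.3) = 6.391×10^-6 K/W
R_outer film = 1/(h_o·A) = 1/(12.9×16.3) = 0.004756 K/W
Sum of known resistances R_other = 0.004762 K/W
Total R = ΔT/Q = 150/806 = 0.1861 K/W
R_mineral wool = R_total − R_other = 0.1813 K/W
k = L/(R·A) = 0.12/(0.1813×16.3)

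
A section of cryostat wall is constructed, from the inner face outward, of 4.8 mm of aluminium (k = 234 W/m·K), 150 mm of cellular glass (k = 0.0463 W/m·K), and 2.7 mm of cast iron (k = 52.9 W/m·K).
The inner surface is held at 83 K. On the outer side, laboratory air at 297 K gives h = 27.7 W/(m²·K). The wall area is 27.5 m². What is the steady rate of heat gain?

Q ≈ 1800 W

Treating each layer as a thermal resistance in series:
R_aluminium = L/(kA) = 0.0048/(234×27.5) = 7.459×10^-7 K/W
R_cellular glass = L/(kA) = 0.15/(0.0463×27.5) = 0.1178 K/W
R_cast iron = L/(kA) = 0.0027/(52.9×27.5) = 1.856×10^-6 K/W
R_outer film = 1/(h_o·A) = 1/(27.7×27.5) = 0.001313 K/W
R_total = 0.1191 K/W
Q = ΔT / R_total = 214 / 0.1191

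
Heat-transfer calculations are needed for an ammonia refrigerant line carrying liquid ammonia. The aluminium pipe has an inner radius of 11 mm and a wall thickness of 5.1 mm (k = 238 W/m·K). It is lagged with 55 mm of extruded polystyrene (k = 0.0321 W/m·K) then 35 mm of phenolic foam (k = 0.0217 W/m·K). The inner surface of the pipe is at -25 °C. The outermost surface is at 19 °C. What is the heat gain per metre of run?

Radial resistances (cylindrical: R_cond = ln(r_o/r_i)/(2πkL), R_conv = 1/(h·2πrL)):
R_aluminium pipe wall = ln(16.1/11)/(2π×238×1) = 2.547×10^-4 K/W
R_extruded polystyrene = ln(71.1/16.1)/(2π×0.0321×1) = 7.364 K/W
R_phenolic foam = ln(106.1/71.1)/(2π×0.0217×1) = 2.936 K/W
R_total = 10.3 K/W
Q = ΔT/R_total = 44/10.3

q′ ≈ 4.27 W/m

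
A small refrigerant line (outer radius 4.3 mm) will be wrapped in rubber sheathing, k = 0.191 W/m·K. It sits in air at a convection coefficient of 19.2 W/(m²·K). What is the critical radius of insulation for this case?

For a cylinder r_cr = k/h = 0.191/19.2
r_cr = 9.95 mm; since the bare radius (4.3 mm) is below r_cr, adding a thin layer of insulation will *increase* heat loss.

r_cr ≈ 9.95 mm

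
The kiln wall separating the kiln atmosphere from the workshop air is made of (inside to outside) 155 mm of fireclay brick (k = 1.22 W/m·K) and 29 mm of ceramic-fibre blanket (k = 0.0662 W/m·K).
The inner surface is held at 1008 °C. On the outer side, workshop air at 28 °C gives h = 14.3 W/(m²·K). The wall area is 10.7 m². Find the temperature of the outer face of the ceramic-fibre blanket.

Treating each layer as a thermal resistance in series:
R_fireclay brick = L/(kA) = 0.155/(1.22×10.7) = 0.01187 K/W
R_ceramic-fibre blanket = L/(kA) = 0.029/(0.0662×10.7) = 0.04094 K/W
R_outer film = 1/(h_o·A) = 1/(14.3×10.7) = 0.006536 K/W
R_total = 0.05935 K/W;  Q = ΔT/R_total = 980/0.05935 = 16510 W
T_interface = T_inner − Q·ΣR(inner→interface) = 1008 − 16500×0.05281

T ≈ 136 °C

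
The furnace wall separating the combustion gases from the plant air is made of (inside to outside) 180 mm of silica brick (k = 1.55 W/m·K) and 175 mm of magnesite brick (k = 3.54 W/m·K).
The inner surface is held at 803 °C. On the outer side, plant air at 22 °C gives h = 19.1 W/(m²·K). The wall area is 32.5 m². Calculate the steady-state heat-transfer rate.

Q ≈ 116000 W

Thermal resistances in series:
R_silica brick = L/(kA) = 0.18/(1.55×32.5) = 0.003573 K/W
R_magnesite brick = L/(kA) = 0.175/(3.54×32.5) = 0.001521 K/W
R_outer film = 1/(h_o·A) = 1/(19.1×32.5) = 0.001611 K/W
R_total = 0.006705 K/W
Q = ΔT / R_total = 781 / 0.006705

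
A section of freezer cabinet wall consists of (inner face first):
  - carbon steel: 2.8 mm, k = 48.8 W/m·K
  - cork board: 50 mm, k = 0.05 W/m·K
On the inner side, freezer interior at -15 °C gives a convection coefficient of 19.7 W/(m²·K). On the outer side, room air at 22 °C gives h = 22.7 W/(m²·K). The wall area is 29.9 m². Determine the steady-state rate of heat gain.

Q ≈ 1010 W

Model the wall as resistances in series:
R_inner film = 1/(h_i·A) = 1/(19.7×29.9) = 0.001698 K/W
R_carbon steel = L/(kA) = 0.0028/(48.8×29.9) = 1.919×10^-6 K/W
R_cork board = L/(kA) = 0.05/(0.05×29.9) = 0.03344 K/W
R_outer film = 1/(h_o·A) = 1/(22.7×29.9) = 0.001473 K/W
R_total = 0.03662 K/W
Q = ΔT / R_total = 37 / 0.03662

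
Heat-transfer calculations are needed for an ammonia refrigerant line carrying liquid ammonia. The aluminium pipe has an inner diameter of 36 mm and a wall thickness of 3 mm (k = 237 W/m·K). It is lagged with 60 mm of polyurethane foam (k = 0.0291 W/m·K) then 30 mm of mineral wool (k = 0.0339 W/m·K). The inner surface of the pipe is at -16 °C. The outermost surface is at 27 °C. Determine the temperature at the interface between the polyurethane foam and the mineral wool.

T ≈ 19.8 °C

Radial resistances (cylindrical: R_cond = ln(r_o/r_i)/(2πkL), R_conv = 1/(h·2πrL)):
R_aluminium pipe wall = ln(21/18)/(2π×237×1) = 1.035×10^-4 K/W
R_polyurethane foam = ln(81/21)/(2π×0.0291×1) = 7.383 K/W
R_mineral wool = ln(111/81)/(2π×0.0339×1) = 1.479 K/W
R_total = 8.862 K/W
Q = ΔT/R_total = 43/8.862
Q = 4.85 W/m
T_interface = T_inner + Q·ΣR(inner→interface) = -16 + 4.85×7.383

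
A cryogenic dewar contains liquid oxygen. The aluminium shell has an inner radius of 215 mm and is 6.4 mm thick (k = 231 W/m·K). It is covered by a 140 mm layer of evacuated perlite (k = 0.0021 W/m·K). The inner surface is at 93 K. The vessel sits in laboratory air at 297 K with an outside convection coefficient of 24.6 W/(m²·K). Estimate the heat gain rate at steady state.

Q ≈ 3.08 W

Each spherical layer contributes R = (1/r_i − 1/r_o)/(4πk):
R_aluminium shell = (1/0.215 − 1/0.2214)/(4π×231) = 4.632×10^-5 K/W
R_evacuated perlite = (1/0.2214 − 1/0.3614)/(4π×0.0021) = 66.3 K/W
R_outer film = 1/(h·4πr_o²) = 1/(24.6×4π×0.3614²) = 0.02477 K/W
R_total = 66.33 K/W
Q = ΔT/R_total = 204/66.33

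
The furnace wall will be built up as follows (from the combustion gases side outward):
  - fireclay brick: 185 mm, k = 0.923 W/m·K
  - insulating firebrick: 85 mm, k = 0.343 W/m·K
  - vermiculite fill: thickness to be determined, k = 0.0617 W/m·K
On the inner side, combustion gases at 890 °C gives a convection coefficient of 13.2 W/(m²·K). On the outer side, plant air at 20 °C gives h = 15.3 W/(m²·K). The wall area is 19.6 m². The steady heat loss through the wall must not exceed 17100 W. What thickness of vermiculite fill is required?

Thermal resistances in series:
R_inner film = 1/(h_i·A) = 1/(13.2×19.6) = 0.003865 K/W
R_fireclay brick = L/(kA) = 0.185/(0.923×19.6) = 0.01023 K/W
R_insulating firebrick = L/(kA) = 0.085/(0.343×19.6) = 0.01264 K/W
R_outer film = 1/(h_o·A) = 1/(15.3×19.6) = 0.003335 K/W
Sum of the known resistances R_other = 0.03007 K/W
Required total resistance R_tot = ΔT/Q_allow = 870/17100 = 0.05088 K/W
R_vermiculite fill = R_tot − R_other = 0.02081 K/W
L = R·k·A = 0.02081×0.0617×19.6

L ≈ 25.2 mm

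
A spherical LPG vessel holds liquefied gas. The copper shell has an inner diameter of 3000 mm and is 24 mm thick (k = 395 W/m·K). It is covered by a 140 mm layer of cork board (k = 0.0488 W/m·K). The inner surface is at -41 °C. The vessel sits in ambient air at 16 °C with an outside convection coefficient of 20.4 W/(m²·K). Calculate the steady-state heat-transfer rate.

Spherical conduction: R = (1/r_in − 1/r_out)/(4πk) per layer; series-sum.
R_copper shell = (1/1.5 − 1/1.524)/(4π×395) = 2.115×10^-6 K/W
R_cork board = (1/1.524 − 1/1.664)/(4π×0.0488) = 0.09002 K/W
R_outer film = 1/(h·4πr_o²) = 1/(20.4×4π×1.664²) = 0.001409 K/W
R_total = 0.09144 K/W
Q = ΔT/R_total = 57/0.09144

Q ≈ 623 W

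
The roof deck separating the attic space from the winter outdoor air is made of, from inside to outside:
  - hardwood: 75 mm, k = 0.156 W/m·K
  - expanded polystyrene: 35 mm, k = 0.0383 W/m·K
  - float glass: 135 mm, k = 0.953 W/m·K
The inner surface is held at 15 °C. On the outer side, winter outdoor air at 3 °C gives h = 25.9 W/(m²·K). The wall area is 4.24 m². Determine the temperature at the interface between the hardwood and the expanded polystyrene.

Series thermal resistances:
R_hardwood = L/(kA) = 0.075/(0.156×4.24) = 0.1134 K/W
R_expanded polystyrene = L/(kA) = 0.035/(0.0383×4.24) = 0.2155 K/W
R_float glass = L/(kA) = 0.135/(0.953×4.24) = 0.03341 K/W
R_outer film = 1/(h_o·A) = 1/(25.9×4.24) = 0.009106 K/W
R_total = 0.3714 K/W;  Q = ΔT/R_total = 12/0.3714 = 32.31 W
T_interface = T_inner − Q·ΣR(inner→interface) = 15 − 32.3×0.1134

T ≈ 11.3 °C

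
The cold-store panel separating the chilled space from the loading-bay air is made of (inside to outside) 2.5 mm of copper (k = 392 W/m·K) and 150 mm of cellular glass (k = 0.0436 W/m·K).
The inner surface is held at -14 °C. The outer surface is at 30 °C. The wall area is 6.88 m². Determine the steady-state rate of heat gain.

Treating each layer as a thermal resistance in series:
R_copper = L/(kA) = 0.0025/(392×6.88) = 9.27×10^-7 K/W
R_cellular glass = L/(kA) = 0.15/(0.0436×6.88) = 0.5001 K/W
R_total = 0.5001 K/W
Q = ΔT / R_total = 44 / 0.5001

Q ≈ 88 W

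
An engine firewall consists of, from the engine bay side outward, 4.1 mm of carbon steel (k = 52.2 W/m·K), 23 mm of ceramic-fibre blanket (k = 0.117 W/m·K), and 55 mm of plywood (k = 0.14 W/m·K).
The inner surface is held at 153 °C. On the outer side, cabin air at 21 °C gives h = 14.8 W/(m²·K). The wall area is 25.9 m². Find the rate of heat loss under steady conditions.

Thermal resistances in series:
R_carbon steel = L/(kA) = 0.0041/(52.2×25.9) = 3.033×10^-6 K/W
R_ceramic-fibre blanket = L/(kA) = 0.023/(0.117×25.9) = 0.00759 K/W
R_plywood = L/(kA) = 0.055/(0.14×25.9) = 0.01517 K/W
R_outer film = 1/(h_o·A) = 1/(14.8×25.9) = 0.002609 K/W
R_total = 0.02537 K/W
Q = ΔT / R_total = 132 / 0.02537

Q ≈ 5200 W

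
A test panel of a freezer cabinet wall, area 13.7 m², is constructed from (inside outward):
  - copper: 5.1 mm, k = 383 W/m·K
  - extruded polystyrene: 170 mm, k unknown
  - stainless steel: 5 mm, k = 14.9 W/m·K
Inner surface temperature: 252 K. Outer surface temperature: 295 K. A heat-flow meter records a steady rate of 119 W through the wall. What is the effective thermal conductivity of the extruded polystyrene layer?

k ≈ 0.0343 W/(m·K)

Thermal resistances in series:
R_copper = L/(kA) = 0.0051/(383×13.7) = 9.72×10^-7 K/W
R_stainless steel = L/(kA) = 0.005/(14.9×13.7) = 2.449×10^-5 K/W
Sum of known resistances R_other = 2.547×10^-5 K/W
Total R = ΔT/Q = 43/119 = 0.3613 K/W
R_extruded polystyrene = R_total − R_other = 0.3613 K/W
k = L/(R·A) = 0.17/(0.3613×13.7)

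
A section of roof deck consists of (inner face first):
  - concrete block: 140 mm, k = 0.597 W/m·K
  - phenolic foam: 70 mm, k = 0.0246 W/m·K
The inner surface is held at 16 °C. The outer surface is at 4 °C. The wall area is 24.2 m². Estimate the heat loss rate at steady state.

Model the wall as resistances in series:
R_concrete block = L/(kA) = 0.14/(0.597×24.2) = 0.00969 K/W
R_phenolic foam = L/(kA) = 0.07/(0.0246×24.2) = 0.1176 K/W
R_total = 0.1273 K/W
Q = ΔT / R_total = 12 / 0.1273

Q ≈ 94.3 W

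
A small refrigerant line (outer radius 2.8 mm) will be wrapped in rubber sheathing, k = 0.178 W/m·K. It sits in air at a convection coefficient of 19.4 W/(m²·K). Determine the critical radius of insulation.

r_cr ≈ 9.18 mm

For a cylinder r_cr = k/h = 0.178/19.4
r_cr = 9.18 mm; since the bare radius (2.8 mm) is below r_cr, adding a thin layer of insulation will *increase* heat loss.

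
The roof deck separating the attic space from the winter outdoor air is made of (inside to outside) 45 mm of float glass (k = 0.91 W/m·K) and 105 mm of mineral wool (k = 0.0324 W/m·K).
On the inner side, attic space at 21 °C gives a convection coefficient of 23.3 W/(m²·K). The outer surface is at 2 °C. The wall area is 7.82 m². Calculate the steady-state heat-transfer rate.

Q ≈ 44.6 W

Series thermal resistances:
R_inner film = 1/(h_i·A) = 1/(23.3×7.82) = 0.005488 K/W
R_float glass = L/(kA) = 0.045/(0.91×7.82) = 0.006324 K/W
R_mineral wool = L/(kA) = 0.105/(0.0324×7.82) = 0.4144 K/W
R_total = 0.4262 K/W
Q = ΔT / R_total = 19 / 0.4262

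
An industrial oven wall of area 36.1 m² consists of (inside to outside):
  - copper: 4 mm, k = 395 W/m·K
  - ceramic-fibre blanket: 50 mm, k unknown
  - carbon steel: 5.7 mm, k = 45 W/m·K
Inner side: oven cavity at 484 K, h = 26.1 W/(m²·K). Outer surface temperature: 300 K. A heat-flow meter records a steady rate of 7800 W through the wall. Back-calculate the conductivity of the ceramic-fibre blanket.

Treating each layer as a thermal resistance in series:
R_inner film = 1/(h_i·A) = 1/(26.1×36.1) = 0.001061 K/W
R_copper = L/(kA) = 0.004/(395×36.1) = 2.805×10^-7 K/W
R_carbon steel = L/(kA) = 0.0057/(45×36.1) = 3.509×10^-6 K/W
Sum of known resistances R_other = 0.001065 K/W
Total R = ΔT/Q = 184/7800 = 0.02359 K/W
R_ceramic-fibre blanket = R_total − R_other = 0.02252 K/W
k = L/(R·A) = 0.05/(0.02252×36.1)

k ≈ 0.0615 W/(m·K)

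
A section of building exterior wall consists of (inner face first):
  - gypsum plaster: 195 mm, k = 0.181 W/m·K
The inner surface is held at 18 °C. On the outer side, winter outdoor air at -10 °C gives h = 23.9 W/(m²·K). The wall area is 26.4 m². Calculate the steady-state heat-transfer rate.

Treating each layer as a thermal resistance in series:
R_gypsum plaster = L/(kA) = 0.195/(0.181×26.4) = 0.04081 K/W
R_outer film = 1/(h_o·A) = 1/(23.9×26.4) = 0.001585 K/W
R_total = 0.04239 K/W
Q = ΔT / R_total = 28 / 0.04239

Q ≈ 660 W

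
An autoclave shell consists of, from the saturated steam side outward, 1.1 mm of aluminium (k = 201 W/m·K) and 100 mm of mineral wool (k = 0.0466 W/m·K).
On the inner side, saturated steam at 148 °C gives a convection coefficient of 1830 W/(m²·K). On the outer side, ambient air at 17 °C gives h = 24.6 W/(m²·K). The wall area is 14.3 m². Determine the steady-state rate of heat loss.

Model the wall as resistances in series:
R_inner film = 1/(h_i·A) = 1/(1830×14.3) = 3.821×10^-5 K/W
R_aluminium = L/(kA) = 0.0011/(201×14.3) = 3.827×10^-7 K/W
R_mineral wool = L/(kA) = 0.1/(0.0466×14.3) = 0.1501 K/W
R_outer film = 1/(h_o·A) = 1/(24.6×14.3) = 0.002843 K/W
R_total = 0.1529 K/W
Q = ΔT / R_total = 131 / 0.1529

Q ≈ 857 W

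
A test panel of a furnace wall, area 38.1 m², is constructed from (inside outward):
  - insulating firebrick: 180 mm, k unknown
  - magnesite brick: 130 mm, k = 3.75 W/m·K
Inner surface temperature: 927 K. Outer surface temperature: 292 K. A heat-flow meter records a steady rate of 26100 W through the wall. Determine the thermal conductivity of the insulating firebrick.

k ≈ 0.202 W/(m·K)

Using the resistance-network approach (series):
R_magnesite brick = L/(kA) = 0.13/(3.75×38.1) = 9.099×10^-4 K/W
Sum of known resistances R_other = 9.099×10^-4 K/W
Total R = ΔT/Q = 635/26100 = 0.02433 K/W
R_insulating firebrick = R_total − R_other = 0.02342 K/W
k = L/(R·A) = 0.18/(0.02342×38.1)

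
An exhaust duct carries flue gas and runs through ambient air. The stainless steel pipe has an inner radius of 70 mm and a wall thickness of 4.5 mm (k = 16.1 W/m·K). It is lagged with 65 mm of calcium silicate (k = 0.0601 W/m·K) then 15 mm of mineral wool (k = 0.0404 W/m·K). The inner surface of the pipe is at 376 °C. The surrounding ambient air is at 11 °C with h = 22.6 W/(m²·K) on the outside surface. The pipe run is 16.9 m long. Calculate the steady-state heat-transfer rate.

Q ≈ 2920 W

Per-layer cylindrical resistances, series-summed:
R_stainless steel pipe wall = ln(74.5/70)/(2π×16.1×16.9) = 3.644×10^-5 K/W
R_calcium silicate = ln(139.5/74.5)/(2π×0.0601×16.9) = 0.09829 K/W
R_mineral wool = ln(154.5/139.5)/(2π×0.0404×16.9) = 0.02381 K/W
R_outer film = 1/(h_o·2πr_oL) = 1/(22.6×2π×0.1545×16.9) = 0.002697 K/W
R_total = 0.1248 K/W
Q = ΔT/R_total = 365/0.1248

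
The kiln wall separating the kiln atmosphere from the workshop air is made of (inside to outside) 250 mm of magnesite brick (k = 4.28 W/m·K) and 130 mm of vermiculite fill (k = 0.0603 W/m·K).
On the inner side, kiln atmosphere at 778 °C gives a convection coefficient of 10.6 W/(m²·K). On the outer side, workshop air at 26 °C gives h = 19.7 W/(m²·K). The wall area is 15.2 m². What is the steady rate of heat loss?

Model the wall as resistances in series:
R_inner film = 1/(h_i·A) = 1/(10.6×15.2) = 0.006207 K/W
R_magnesite brick = L/(kA) = 0.25/(4.28×15.2) = 0.003843 K/W
R_vermiculite fill = L/(kA) = 0.13/(0.0603×15.2) = 0.1418 K/W
R_outer film = 1/(h_o·A) = 1/(19.7×15.2) = 0.00334 K/W
R_total = 0.1552 K/W
Q = ΔT / R_total = 752 / 0.1552

Q ≈ 4840 W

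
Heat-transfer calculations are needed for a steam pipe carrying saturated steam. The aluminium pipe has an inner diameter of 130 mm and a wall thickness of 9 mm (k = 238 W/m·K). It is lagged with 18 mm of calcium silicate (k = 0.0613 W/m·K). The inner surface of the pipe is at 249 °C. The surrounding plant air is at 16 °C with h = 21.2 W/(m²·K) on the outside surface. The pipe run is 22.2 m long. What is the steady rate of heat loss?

Q ≈ 8000 W

For a radial system each layer contributes R = ln(r_out/r_in)/(2πkL); films add R = 1/(hA).
R_aluminium pipe wall = ln(74/65)/(2π×238×22.2) = 3.906×10^-6 K/W
R_calcium silicate = ln(92/74)/(2π×0.0613×22.2) = 0.02546 K/W
R_outer film = 1/(h_o·2πr_oL) = 1/(21.2×2π×0.092×22.2) = 0.003676 K/W
R_total = 0.02914 K/W
Q = ΔT/R_total = 233/0.02914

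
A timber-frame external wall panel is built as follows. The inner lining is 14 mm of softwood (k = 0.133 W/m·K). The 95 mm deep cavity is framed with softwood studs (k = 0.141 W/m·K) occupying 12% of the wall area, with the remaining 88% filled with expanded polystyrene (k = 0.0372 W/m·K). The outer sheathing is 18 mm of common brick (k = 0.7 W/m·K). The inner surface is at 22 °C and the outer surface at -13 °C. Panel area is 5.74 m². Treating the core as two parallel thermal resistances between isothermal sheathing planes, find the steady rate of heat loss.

Q ≈ 98.3 W

Sheathing layers in series; stud and cavity paths in parallel between them.
R_inner = 0.014/(0.133×5.74) = 0.01834 K/W
R_stud  = 0.095/(0.141×0.12×5.74) = 0.9782 K/W
R_cav   = 0.095/(0.0372×0.88×5.74) = 0.5056 K/W
1/R_core = 1/R_stud + 1/R_cav → R_core = 0.3333 K/W
R_outer = 0.018/(0.7×5.74) = 0.00448 K/W
R_total = 0.3561 K/W
Q = ΔT/R_total = 35/0.3561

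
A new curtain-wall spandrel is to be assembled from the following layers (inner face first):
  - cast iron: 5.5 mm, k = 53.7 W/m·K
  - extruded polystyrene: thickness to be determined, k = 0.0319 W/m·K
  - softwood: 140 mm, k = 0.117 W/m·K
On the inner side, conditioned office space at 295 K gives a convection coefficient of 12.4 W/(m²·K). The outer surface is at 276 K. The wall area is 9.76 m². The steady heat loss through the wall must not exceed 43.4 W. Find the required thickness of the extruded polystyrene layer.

L ≈ 95.6 mm

Using the resistance-network approach (series):
R_inner film = 1/(h_i·A) = 1/(12.4×9.76) = 0.008263 K/W
R_cast iron = L/(kA) = 0.0055/(53.7×9.76) = 1.049×10^-5 K/W
R_softwood = L/(kA) = 0.14/(0.117×9.76) = 0.1226 K/W
Sum of the known resistances R_other = 0.1309 K/W
Required total resistance R_tot = ΔT/Q_allow = 19/43.4 = 0.4378 K/W
R_extruded polystyrene = R_tot − R_other = 0.3069 K/W
L = R·k·A = 0.3069×0.0319×9.76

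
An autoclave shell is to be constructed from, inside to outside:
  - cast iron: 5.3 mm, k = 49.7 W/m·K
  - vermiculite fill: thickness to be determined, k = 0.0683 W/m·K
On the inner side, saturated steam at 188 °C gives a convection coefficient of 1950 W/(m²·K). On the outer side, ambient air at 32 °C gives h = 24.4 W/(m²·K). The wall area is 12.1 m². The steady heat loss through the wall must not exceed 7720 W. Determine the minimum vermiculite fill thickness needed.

Using the resistance-network approach (series):
R_inner film = 1/(h_i·A) = 1/(1950×12.1) = 4.238×10^-5 K/W
R_cast iron = L/(kA) = 0.0053/(49.7×12.1) = 8.813×10^-6 K/W
R_outer film = 1/(h_o·A) = 1/(24.4×12.1) = 0.003387 K/W
Sum of the known resistances R_other = 0.003438 K/W
Required total resistance R_tot = ΔT/Q_allow = 156/7720 = 0.02021 K/W
R_vermiculite fill = R_tot − R_other = 0.01677 K/W
L = R·k·A = 0.01677×0.0683×12.1

L ≈ 13.9 mm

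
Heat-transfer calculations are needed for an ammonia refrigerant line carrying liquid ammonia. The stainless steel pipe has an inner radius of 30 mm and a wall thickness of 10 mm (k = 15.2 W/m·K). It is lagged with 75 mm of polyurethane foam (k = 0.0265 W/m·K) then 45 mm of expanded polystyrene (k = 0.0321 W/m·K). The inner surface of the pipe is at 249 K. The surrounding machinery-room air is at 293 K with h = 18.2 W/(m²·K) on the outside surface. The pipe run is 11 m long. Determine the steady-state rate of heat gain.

Q ≈ 60.2 W

Treating each annulus and film as a series resistance:
R_stainless steel pipe wall = ln(40/30)/(2π×15.2×11) = 2.738×10^-4 K/W
R_polyurethane foam = ln(115/40)/(2π×0.0265×11) = 0.5766 K/W
R_expanded polystyrene = ln(160/115)/(2π×0.0321×11) = 0.1489 K/W
R_outer film = 1/(h_o·2πr_oL) = 1/(18.2×2π×0.16×11) = 0.004969 K/W
R_total = 0.7307 K/W
Q = ΔT/R_total = 44/0.7307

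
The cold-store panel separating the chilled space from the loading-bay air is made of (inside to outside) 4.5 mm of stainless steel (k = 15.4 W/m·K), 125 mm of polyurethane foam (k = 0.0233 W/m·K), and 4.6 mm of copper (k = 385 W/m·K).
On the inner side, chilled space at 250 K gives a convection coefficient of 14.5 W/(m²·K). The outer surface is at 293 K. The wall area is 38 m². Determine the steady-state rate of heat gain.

Series thermal resistances:
R_inner film = 1/(h_i·A) = 1/(14.5×38) = 0.001815 K/W
R_stainless steel = L/(kA) = 0.0045/(15.4×38) = 7.69×10^-6 K/W
R_polyurethane foam = L/(kA) = 0.125/(0.0233×38) = 0.1412 K/W
R_copper = L/(kA) = 0.0046/(385×38) = 3.144×10^-7 K/W
R_total = 0.143 K/W
Q = ΔT / R_total = 43 / 0.143

Q ≈ 301 W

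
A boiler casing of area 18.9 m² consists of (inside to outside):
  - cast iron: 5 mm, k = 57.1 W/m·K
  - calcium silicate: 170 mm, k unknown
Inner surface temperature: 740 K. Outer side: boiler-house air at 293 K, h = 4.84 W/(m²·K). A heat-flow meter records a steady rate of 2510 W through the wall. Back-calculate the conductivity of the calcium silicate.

Thermal resistances in series:
R_cast iron = L/(kA) = 0.005/(57.1×18.9) = 4.633×10^-6 K/W
R_outer film = 1/(h_o·A) = 1/(4.84×18.9) = 0.01093 K/W
Sum of known resistances R_other = 0.01094 K/W
Total R = ΔT/Q = 447/2510 = 0.1781 K/W
R_calcium silicate = R_total − R_other = 0.1672 K/W
k = L/(R·A) = 0.17/(0.1672×18.9)

k ≈ 0.0538 W/(m·K)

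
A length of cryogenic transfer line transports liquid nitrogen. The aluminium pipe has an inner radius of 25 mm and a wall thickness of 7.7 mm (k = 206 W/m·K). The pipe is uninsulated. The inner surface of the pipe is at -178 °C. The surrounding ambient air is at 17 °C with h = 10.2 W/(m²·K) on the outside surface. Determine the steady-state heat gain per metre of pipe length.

Treating each annulus and film as a series resistance:
R_aluminium pipe wall = ln(32.7/25)/(2π×206×1) = 2.074×10^-4 K/W
R_outer film = 1/(h_o·2πr_oL) = 1/(10.2×2π×0.0327×1) = 0.4772 K/W
R_total = 0.4774 K/W
Q = ΔT/R_total = 195/0.4774

q′ ≈ 408 W/m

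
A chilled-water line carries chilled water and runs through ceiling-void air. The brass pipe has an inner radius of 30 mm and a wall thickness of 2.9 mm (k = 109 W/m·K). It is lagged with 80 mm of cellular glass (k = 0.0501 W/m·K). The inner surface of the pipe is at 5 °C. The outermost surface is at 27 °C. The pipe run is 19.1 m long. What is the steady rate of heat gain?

Radial resistances (cylindrical: R_cond = ln(r_o/r_i)/(2πkL), R_conv = 1/(h·2πrL)):
R_brass pipe wall = ln(32.9/30)/(2π×109×19.1) = 7.054×10^-6 K/W
R_cellular glass = ln(112.9/32.9)/(2π×0.0501×19.1) = 0.2051 K/W
R_total = 0.2051 K/W
Q = ΔT/R_total = 22/0.2051

Q ≈ 107 W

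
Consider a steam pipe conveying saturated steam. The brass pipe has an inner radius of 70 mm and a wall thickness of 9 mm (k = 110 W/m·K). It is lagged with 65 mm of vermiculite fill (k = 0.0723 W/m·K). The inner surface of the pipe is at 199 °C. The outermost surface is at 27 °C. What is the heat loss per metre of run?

q′ ≈ 130 W/m

For a radial system each layer contributes R = ln(r_out/r_in)/(2πkL); films add R = 1/(hA).
R_brass pipe wall = ln(79/70)/(2π×110×1) = 1.75×10^-4 K/W
R_vermiculite fill = ln(144/79)/(2π×0.0723×1) = 1.322 K/W
R_total = 1.322 K/W
Q = ΔT/R_total = 172/1.322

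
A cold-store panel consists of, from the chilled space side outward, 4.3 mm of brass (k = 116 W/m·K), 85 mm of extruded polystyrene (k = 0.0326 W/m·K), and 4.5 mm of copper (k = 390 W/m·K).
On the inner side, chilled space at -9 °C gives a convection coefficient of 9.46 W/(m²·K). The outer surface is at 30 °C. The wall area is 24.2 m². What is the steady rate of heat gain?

Using the resistance-network approach (series):
R_inner film = 1/(h_i·A) = 1/(9.46×24.2) = 0.004368 K/W
R_brass = L/(kA) = 0.0043/(116×24.2) = 1.532×10^-6 K/W
R_extruded polystyrene = L/(kA) = 0.085/(0.0326×24.2) = 0.1077 K/W
R_copper = L/(kA) = 0.0045/(390×24.2) = 4.768×10^-7 K/W
R_total = 0.1121 K/W
Q = ΔT / R_total = 39 / 0.1121

Q ≈ 348 W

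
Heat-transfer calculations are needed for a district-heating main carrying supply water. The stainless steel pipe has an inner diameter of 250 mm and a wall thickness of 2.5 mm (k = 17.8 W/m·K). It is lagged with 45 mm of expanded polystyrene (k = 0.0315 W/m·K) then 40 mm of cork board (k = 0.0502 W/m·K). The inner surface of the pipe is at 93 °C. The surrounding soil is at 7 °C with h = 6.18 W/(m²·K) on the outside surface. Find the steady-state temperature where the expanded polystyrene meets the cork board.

T ≈ 36.1 °C

Cylindrical conduction, so R = ln(r₂/r₁)/(2πkL) per layer, in series:
R_stainless steel pipe wall = ln(127.5/125)/(2π×17.8×1) = 1.771×10^-4 K/W
R_expanded polystyrene = ln(172.5/127.5)/(2π×0.0315×1) = 1.527 K/W
R_cork board = ln(212.5/172.5)/(2π×0.0502×1) = 0.6612 K/W
R_outer film = 1/(h_o·2πr_oL) = 1/(6.18×2π×0.2125×1) = 0.1212 K/W
R_total = 2.31 K/W
Q = ΔT/R_total = 86/2.31
Q = 37.2 W/m
T_interface = T_inner − Q·ΣR(inner→interface) = 93 − 37.2×1.527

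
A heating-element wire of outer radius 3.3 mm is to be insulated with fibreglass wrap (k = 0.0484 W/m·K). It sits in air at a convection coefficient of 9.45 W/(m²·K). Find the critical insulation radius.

r_cr ≈ 5.12 mm

For a cylinder r_cr = k/h = 0.0484/9.45
r_cr = 5.12 mm; since the bare radius (3.3 mm) is below r_cr, adding a thin layer of insulation will *increase* heat loss.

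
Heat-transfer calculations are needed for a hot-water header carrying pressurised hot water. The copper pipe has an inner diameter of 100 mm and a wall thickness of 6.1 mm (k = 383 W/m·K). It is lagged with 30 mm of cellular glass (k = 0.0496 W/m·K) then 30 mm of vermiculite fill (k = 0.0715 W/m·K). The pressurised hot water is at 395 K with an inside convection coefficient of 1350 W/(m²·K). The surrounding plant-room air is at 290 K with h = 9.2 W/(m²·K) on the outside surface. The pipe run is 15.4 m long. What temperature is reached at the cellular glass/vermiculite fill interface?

T ≈ 329 K

Treating each annulus and film as a series resistance:
R_inner film = 1/(h_i·2πr₁L) = 1/(1350×2π×0.05×15.4) = 1.531×10^-4 K/W
R_copper pipe wall = ln(56.1/50)/(2π×383×15.4) = 3.106×10^-6 K/W
R_cellular glass = ln(86.1/56.1)/(2π×0.0496×15.4) = 0.08926 K/W
R_vermiculite fill = ln(116.1/86.1)/(2π×0.0715×15.4) = 0.04321 K/W
R_outer film = 1/(h_o·2πr_oL) = 1/(9.2×2π×0.1161×15.4) = 0.009676 K/W
R_total = 0.1423 K/W
Q = ΔT/R_total = 105/0.1423
Q = 738 W
T_interface = T_inner − Q·ΣR(inner→interface) = 395 − 738×0.08941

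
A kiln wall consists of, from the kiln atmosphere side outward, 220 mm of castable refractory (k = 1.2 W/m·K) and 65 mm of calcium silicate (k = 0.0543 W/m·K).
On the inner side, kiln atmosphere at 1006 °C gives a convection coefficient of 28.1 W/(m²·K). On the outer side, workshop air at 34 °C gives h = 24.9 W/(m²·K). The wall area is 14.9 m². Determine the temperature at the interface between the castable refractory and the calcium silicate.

T ≈ 860 °C

Series thermal resistances:
R_inner film = 1/(h_i·A) = 1/(28.1×14.9) = 0.002388 K/W
R_castable refractory = L/(kA) = 0.22/(1.2×14.9) = 0.0123 K/W
R_calcium silicate = L/(kA) = 0.065/(0.0543×14.9) = 0.08034 K/W
R_outer film = 1/(h_o·A) = 1/(24.9×14.9) = 0.002695 K/W
R_total = 0.09773 K/W;  Q = ΔT/R_total = 972/0.09773 = 9946 W
T_interface = T_inner − Q·ΣR(inner→interface) = 1006 − 9950×0.01469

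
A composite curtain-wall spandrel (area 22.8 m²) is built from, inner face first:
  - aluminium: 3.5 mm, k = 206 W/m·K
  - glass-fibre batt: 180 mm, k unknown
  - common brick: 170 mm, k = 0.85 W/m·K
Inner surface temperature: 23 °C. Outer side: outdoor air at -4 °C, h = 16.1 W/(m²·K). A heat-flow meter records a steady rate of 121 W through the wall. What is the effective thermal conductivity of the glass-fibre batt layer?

k ≈ 0.0373 W/(m·K)

Model the wall as resistances in series:
R_aluminium = L/(kA) = 0.0035/(206×22.8) = 7.452×10^-7 K/W
R_common brick = L/(kA) = 0.17/(0.85×22.8) = 0.008772 K/W
R_outer film = 1/(h_o·A) = 1/(16.1×22.8) = 0.002724 K/W
Sum of known resistances R_other = 0.0115 K/W
Total R = ΔT/Q = 27/121 = 0.2231 K/W
R_glass-fibre batt = R_total − R_other = 0.2116 K/W
k = L/(R·A) = 0.18/(0.2116×22.8)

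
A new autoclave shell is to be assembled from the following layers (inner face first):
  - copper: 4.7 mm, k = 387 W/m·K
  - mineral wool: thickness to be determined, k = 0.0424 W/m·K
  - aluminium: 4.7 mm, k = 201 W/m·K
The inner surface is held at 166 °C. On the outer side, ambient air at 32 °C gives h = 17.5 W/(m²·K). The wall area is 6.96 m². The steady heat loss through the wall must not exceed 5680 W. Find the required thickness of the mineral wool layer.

L ≈ 4.54 mm

Using the resistance-network approach (series):
R_copper = L/(kA) = 0.0047/(387×6.96) = 1.745×10^-6 K/W
R_aluminium = L/(kA) = 0.0047/(201×6.96) = 3.36×10^-6 K/W
R_outer film = 1/(h_o·A) = 1/(17.5×6.96) = 0.00821 K/W
Sum of the known resistances R_other = 0.008215 K/W
Required total resistance R_tot = ΔT/Q_allow = 134/5680 = 0.02359 K/W
R_mineral wool = R_tot − R_other = 0.01538 K/W
L = R·k·A = 0.01538×0.0424×6.96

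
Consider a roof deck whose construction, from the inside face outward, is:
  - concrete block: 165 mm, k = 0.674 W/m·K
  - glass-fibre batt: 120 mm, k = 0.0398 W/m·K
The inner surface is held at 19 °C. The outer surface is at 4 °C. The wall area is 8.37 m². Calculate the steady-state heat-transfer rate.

Thermal resistances in series:
R_concrete block = L/(kA) = 0.165/(0.674×8.37) = 0.02925 K/W
R_glass-fibre batt = L/(kA) = 0.12/(0.0398×8.37) = 0.3602 K/W
R_total = 0.3895 K/W
Q = ΔT / R_total = 15 / 0.3895

Q ≈ 38.5 W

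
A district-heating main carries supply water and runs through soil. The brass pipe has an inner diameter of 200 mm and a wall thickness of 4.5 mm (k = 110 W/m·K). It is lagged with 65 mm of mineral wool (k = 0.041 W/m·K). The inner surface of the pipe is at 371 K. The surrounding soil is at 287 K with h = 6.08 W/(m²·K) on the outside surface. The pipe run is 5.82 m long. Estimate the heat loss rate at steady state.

Q ≈ 241 W

For a radial system each layer contributes R = ln(r_out/r_in)/(2πkL); films add R = 1/(hA).
R_brass pipe wall = ln(104.5/100)/(2π×110×5.82) = 1.094×10^-5 K/W
R_mineral wool = ln(169.5/104.5)/(2π×0.041×5.82) = 0.3226 K/W
R_outer film = 1/(h_o·2πr_oL) = 1/(6.08×2π×0.1695×5.82) = 0.02654 K/W
R_total = 0.3491 K/W
Q = ΔT/R_total = 84/0.3491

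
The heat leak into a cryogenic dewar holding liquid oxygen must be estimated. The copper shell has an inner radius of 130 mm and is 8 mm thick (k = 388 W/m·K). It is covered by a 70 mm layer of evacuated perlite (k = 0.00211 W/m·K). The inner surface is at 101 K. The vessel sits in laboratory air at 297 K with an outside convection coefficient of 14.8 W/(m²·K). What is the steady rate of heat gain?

Q ≈ 2.13 W

For a spherical shell R = (1/r₁ − 1/r₂)/(4πk); film R = 1/(h·4πr²). In series:
R_copper shell = (1/0.13 − 1/0.138)/(4π×388) = 9.146×10^-5 K/W
R_evacuated perlite = (1/0.138 − 1/0.208)/(4π×0.00211) = 91.97 K/W
R_outer film = 1/(h·4πr_o²) = 1/(14.8×4π×0.208²) = 0.1243 K/W
R_total = 92.1 K/W
Q = ΔT/R_total = 196/92.1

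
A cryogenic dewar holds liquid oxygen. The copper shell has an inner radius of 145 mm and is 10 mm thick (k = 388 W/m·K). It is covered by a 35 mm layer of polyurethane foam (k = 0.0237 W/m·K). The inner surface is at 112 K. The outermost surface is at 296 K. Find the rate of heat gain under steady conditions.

Each spherical layer contributes R = (1/r_i − 1/r_o)/(4πk):
R_copper shell = (1/0.145 − 1/0.155)/(4π×388) = 9.126×10^-5 K/W
R_polyurethane foam = (1/0.155 − 1/0.19)/(4π×0.0237) = 3.99 K/W
R_total = 3.991 K/W
Q = ΔT/R_total = 184/3.991

Q ≈ 46.1 W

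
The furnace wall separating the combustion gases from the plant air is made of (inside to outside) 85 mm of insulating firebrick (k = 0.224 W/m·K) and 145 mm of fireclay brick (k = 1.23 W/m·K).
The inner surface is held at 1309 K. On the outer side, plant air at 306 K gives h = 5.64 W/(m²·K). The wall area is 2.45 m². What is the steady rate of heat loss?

Q ≈ 3640 W

Using the resistance-network approach (series):
R_insulating firebrick = L/(kA) = 0.085/(0.224×2.45) = 0.1549 K/W
R_fireclay brick = L/(kA) = 0.145/(1.23×2.45) = 0.04812 K/W
R_outer film = 1/(h_o·A) = 1/(5.64×2.45) = 0.07237 K/W
R_total = 0.2754 K/W
Q = ΔT / R_total = 1003 / 0.2754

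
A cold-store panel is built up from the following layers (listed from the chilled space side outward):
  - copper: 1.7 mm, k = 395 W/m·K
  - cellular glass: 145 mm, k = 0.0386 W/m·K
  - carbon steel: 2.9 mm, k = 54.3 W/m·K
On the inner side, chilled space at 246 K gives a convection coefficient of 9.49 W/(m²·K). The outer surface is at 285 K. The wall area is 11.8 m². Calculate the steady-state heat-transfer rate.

Q ≈ 119 W

Treating each layer as a thermal resistance in series:
R_inner film = 1/(h_i·A) = 1/(9.49×11.8) = 0.00893 K/W
R_copper = L/(kA) = 0.0017/(395×11.8) = 3.647×10^-7 K/W
R_cellular glass = L/(kA) = 0.145/(0.0386×11.8) = 0.3183 K/W
R_carbon steel = L/(kA) = 0.0029/(54.3×11.8) = 4.526×10^-6 K/W
R_total = 0.3273 K/W
Q = ΔT / R_total = 39 / 0.3273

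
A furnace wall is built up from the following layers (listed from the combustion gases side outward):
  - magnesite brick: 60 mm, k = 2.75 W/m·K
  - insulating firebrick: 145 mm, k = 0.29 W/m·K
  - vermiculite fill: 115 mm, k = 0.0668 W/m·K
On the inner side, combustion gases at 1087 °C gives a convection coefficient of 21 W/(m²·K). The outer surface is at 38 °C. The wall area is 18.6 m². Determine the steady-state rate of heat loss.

Series thermal resistances:
R_inner film = 1/(h_i·A) = 1/(21×18.6) = 0.00256 K/W
R_magnesite brick = L/(kA) = 0.06/(2.75×18.6) = 0.001173 K/W
R_insulating firebrick = L/(kA) = 0.145/(0.29×18.6) = 0.02688 K/W
R_vermiculite fill = L/(kA) = 0.115/(0.0668×18.6) = 0.09256 K/W
R_total = 0.1232 K/W
Q = ΔT / R_total = 1049 / 0.1232

Q ≈ 8520 W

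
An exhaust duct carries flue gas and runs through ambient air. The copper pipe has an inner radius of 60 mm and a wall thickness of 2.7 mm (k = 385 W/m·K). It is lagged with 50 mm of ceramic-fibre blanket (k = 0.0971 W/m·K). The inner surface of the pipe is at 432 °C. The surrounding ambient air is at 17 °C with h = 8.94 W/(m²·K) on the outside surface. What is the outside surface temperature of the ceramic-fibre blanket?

T ≈ 75.6 °C

Per-layer cylindrical resistances, series-summed:
R_copper pipe wall = ln(62.7/60)/(2π×385×1) = 1.82×10^-5 K/W
R_ceramic-fibre blanket = ln(112.7/62.7)/(2π×0.0971×1) = 0.9611 K/W
R_outer film = 1/(h_o·2πr_oL) = 1/(8.94×2π×0.1127×1) = 0.158 K/W
R_total = 1.119 K/W
Q = ΔT/R_total = 415/1.119
Q = 371 W/m
T_interface = T_inner − Q·ΣR(inner→interface) = 432 − 371×0.9611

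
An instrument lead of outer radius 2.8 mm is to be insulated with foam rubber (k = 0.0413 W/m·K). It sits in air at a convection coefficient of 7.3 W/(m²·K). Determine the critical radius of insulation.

For a cylinder r_cr = k/h = 0.0413/7.3
r_cr = 5.66 mm; since the bare radius (2.8 mm) is below r_cr, adding a thin layer of insulation will *increase* heat loss.

r_cr ≈ 5.66 mm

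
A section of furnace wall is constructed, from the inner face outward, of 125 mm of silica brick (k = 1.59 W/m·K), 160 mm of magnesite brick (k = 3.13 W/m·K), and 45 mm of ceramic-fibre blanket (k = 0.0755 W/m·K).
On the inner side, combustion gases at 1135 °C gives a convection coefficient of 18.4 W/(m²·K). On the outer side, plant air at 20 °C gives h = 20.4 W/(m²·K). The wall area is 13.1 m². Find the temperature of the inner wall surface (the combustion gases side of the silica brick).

T ≈ 1060 °C

Model the wall as resistances in series:
R_inner film = 1/(h_i·A) = 1/(18.4×13.1) = 0.004149 K/W
R_silica brick = L/(kA) = 0.125/(1.59×13.1) = 0.006001 K/W
R_magnesite brick = L/(kA) = 0.16/(3.13×13.1) = 0.003902 K/W
R_ceramic-fibre blanket = L/(kA) = 0.045/(0.0755×13.1) = 0.0455 K/W
R_outer film = 1/(h_o·A) = 1/(20.4×13.1) = 0.003742 K/W
R_total = 0.06329 K/W;  Q = ΔT/R_total = 1115/0.06329 = 17620 W
T_interface = T_inner − Q·ΣR(inner→interface) = 1135 − 17600×0.004149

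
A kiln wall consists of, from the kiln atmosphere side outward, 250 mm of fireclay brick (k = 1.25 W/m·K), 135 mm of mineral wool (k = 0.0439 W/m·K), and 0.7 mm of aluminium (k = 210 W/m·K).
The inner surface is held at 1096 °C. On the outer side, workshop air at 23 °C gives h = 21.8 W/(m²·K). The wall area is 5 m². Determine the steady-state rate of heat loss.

Q ≈ 1620 W

Thermal resistances in series:
R_fireclay brick = L/(kA) = 0.25/(1.25×5) = 0.04 K/W
R_mineral wool = L/(kA) = 0.135/(0.0439×5) = 0.615 K/W
R_aluminium = L/(kA) = 0.0007/(210×5) = 6.667×10^-7 K/W
R_outer film = 1/(h_o·A) = 1/(21.8×5) = 0.009174 K/W
R_total = 0.6642 K/W
Q = ΔT / R_total = 1073 / 0.6642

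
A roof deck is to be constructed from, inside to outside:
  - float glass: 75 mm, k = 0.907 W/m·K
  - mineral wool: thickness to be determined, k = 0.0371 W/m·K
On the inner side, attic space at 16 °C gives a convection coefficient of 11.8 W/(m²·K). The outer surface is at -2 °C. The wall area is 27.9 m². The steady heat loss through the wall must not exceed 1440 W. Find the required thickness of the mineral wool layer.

L ≈ 6.73 mm

Thermal resistances in series:
R_inner film = 1/(h_i·A) = 1/(11.8×27.9) = 0.003037 K/W
R_float glass = L/(kA) = 0.075/(0.907×27.9) = 0.002964 K/W
Sum of the known resistances R_other = 0.006001 K/W
Required total resistance R_tot = ΔT/Q_allow = 18/1440 = 0.0125 K/W
R_mineral wool = R_tot − R_other = 0.006499 K/W
L = R·k·A = 0.006499×0.0371×27.9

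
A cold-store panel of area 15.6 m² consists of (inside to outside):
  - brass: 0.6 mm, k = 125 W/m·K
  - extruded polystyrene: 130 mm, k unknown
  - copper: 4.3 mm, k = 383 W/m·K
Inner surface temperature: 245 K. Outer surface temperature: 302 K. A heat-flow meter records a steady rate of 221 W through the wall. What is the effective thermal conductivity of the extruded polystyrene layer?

k ≈ 0.0323 W/(m·K)

Thermal resistances in series:
R_brass = L/(kA) = 0.0006/(125×15.6) = 3.077×10^-7 K/W
R_copper = L/(kA) = 0.0043/(383×15.6) = 7.197×10^-7 K/W
Sum of known resistances R_other = 1.027×10^-6 K/W
Total R = ΔT/Q = 57/221 = 0.2579 K/W
R_extruded polystyrene = R_total − R_other = 0.2579 K/W
k = L/(R·A) = 0.13/(0.2579×15.6)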